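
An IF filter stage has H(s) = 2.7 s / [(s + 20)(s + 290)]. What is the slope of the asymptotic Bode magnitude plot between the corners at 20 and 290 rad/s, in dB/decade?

0 dB/decade

In this band the factors already past their corner are: 1 differentiator zero, pole at 20; net slope = 0 dB/decade.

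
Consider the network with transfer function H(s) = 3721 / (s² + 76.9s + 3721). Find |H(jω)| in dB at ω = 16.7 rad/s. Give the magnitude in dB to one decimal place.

0.1 dB

|(j16.7)² + 76.9(j16.7) + 3721| = |3442.1 + j1284.2| = 3674
|H(j16.7)| = 3721 / 3674 = 1.0128
20 log₁₀(1.0128) = 0.11 dB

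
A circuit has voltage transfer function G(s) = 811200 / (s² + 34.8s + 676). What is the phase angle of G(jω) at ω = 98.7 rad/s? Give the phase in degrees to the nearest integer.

∠[(j98.7)² + 34.8(j98.7) + 676] = ∠[-9065.7 + j3434.8] = 159.25°
∠G(j98.7) = −159.25° = -159.25°

-159 deg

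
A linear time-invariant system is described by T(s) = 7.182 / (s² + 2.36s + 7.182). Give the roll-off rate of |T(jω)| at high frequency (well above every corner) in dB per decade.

-40 dB/decade

With 0 zeros and 2 poles, the high-frequency asymptotic slope is 20 × (0 − 2) = -40 dB/decade.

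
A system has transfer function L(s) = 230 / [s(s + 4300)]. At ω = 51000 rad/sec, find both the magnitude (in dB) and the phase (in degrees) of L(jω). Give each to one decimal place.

|L| = -141.1 dB, ∠L = -175.2°

|j51000 + 4300| = √(51000² + 4300²) = 5.118e+04
|j51000| = 5.1e+04
|L(j51000)| = 230 / (5.118e+04 × 5.1e+04) = 8.8115e-08
20 log₁₀(8.8115e-08) = -141.10 dB
∠(j51000 + 4300) = arctan(51000/4300) = 85.18°
∠(j51000) = 90.00°
∠L(j51000) = − (85.18° + 90.00°) = -175.18°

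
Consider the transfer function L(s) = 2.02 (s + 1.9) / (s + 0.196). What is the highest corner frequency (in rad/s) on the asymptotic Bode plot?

1.9 rad/s

Break frequencies occur at each pole and zero magnitude: 0.196 rad/s, 1.9 rad/s.
The highest is 1.9 rad/s.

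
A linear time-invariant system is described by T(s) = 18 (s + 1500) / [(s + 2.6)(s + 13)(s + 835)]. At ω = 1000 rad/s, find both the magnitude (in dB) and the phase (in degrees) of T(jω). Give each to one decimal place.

|T| = -92.1 dB, ∠T = -195.6°

|j1000 + 1500| = √(1000² + 1500²) = 1803
|j1000 + 2.6| = √(1000² + 2.6²) = 1000
|j1000 + 13| = √(1000² + 13²) = 1000
|j1000 + 835| = √(1000² + 835²) = 1303
|T(j1000)| = 18 × 1803 / (1000 × 1000 × 1303) = 2.4906e-05
20 log₁₀(2.4906e-05) = -92.07 dB
∠(j1000 + 1500) = arctan(1000/1500) = 33.69°
∠(j1000 + 2.6) = arctan(1000/2.6) = 89.85°
∠(j1000 + 13) = arctan(1000/13) = 89.26°
∠(j1000 + 835) = arctan(1000/835) = 50.14°
∠T(j1000) = 33.69° − (89.85° + 89.26° + 50.14°) = -195.55°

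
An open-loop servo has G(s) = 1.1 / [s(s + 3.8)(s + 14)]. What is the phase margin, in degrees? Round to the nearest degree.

90°

Gain crossover: |G(jω)| = 1 at ω ≈ 0.0207 rad s⁻¹.
∠G(j0.0207) = −90° − arctan(0.0207/3.8) − arctan(0.0207/14) ≈ -90.40°
PM = 180° + (-90.40°) = 89.60°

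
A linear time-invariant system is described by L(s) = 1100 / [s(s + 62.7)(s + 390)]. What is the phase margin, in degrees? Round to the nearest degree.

90°

Gain crossover: |L(jω)| = 1 at ω ≈ 0.045 rad/s.
∠L(j0.045) = −90° − arctan(0.045/62.7) − arctan(0.045/390) ≈ -90.05°
PM = 180° + (-90.05°) = 89.95°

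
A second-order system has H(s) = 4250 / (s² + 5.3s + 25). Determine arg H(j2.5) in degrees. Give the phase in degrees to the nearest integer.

∠[(j2.5)² + 5.3(j2.5) + 25] = ∠[18.75 + j13.25] = 35.25°
∠H(j2.5) = −35.25° = -35.25°

-35°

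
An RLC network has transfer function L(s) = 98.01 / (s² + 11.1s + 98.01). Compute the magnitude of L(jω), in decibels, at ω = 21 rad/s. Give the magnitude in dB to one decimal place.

|(j21)² + 11.1(j21) + 98.01| = |-342.99 + j233.1| = 414.7
|L(j21)| = 98.01 / 414.7 = 0.23634
20 log₁₀(0.23634) = -12.53 dB

-12.5 dB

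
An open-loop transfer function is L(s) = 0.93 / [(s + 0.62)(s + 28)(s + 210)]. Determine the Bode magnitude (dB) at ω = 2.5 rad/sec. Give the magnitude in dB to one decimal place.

|j2.5 + 0.62| = √(2.5² + 0.62²) = 2.576
|j2.5 + 28| = √(2.5² + 28²) = 28.11
|j2.5 + 210| = √(2.5² + 210²) = 210
|L(j2.5)| = 0.93 / (2.576 × 28.11 × 210) = 6.1158e-05
20 log₁₀(6.1158e-05) = -84.27 dB

-84.3 dB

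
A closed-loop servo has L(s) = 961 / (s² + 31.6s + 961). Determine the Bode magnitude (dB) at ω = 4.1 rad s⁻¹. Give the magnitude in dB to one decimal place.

0.1 dB

|(j4.1)² + 31.6(j4.1) + 961| = |944.19 + j129.56| = 953
|L(j4.1)| = 961 / 953 = 1.0084
20 log₁₀(1.0084) = 0.07 dB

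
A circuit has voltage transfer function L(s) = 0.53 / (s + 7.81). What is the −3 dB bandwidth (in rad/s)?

7.81 rad/s

For a single-pole low-pass, the −3 dB point is at the pole: ω = 7.81 rad/s.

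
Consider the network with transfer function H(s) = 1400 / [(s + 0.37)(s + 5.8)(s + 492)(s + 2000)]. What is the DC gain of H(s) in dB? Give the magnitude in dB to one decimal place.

-63.6 dB

H(0) = 1400 / (0.37 × 5.8 × 492 × 2000) = 0.00066298
20 log₁₀(0.00066298) = -63.57 dB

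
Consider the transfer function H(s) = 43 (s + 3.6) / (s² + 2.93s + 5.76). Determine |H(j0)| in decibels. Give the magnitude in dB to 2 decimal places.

H(0) = 43 × 3.6 / 5.76 = 26.875
20 log₁₀(26.875) = 28.587 dB

28.59 dB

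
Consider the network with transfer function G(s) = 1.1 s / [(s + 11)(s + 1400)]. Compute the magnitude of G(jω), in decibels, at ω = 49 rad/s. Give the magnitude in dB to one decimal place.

-62.3 dB

|j49| = 49
|j49 + 11| = √(49² + 11²) = 50.22
|j49 + 1400| = √(49² + 1400²) = 1401
|G(j49)| = 1.1 × 49 / (50.22 × 1401) = 0.00076617
20 log₁₀(0.00076617) = -62.31 dB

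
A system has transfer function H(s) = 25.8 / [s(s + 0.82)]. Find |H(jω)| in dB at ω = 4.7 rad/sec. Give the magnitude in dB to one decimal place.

1.2 dB

|j4.7 + 0.82| = √(4.7² + 0.82²) = 4.771
|j4.7| = 4.7
|H(j4.7)| = 25.8 / (4.771 × 4.7) = 1.1506
20 log₁₀(1.1506) = 1.22 dB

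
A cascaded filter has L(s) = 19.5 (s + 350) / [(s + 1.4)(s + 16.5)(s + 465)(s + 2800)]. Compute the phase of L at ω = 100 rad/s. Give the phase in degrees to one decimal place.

-168.1°

∠(j100 + 350) = arctan(100/350) = 15.95°
∠(j100 + 1.4) = arctan(100/1.4) = 89.20°
∠(j100 + 16.5) = arctan(100/16.5) = 80.63°
∠(j100 + 465) = arctan(100/465) = 12.14°
∠(j100 + 2800) = arctan(100/2800) = 2.05°
∠L(j100) = 15.95° − (89.20° + 80.63° + 12.14° + 2.05°) = -168.07°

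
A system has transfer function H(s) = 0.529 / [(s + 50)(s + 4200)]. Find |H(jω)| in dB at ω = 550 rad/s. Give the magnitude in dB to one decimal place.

|j550 + 50| = √(550² + 50²) = 552.3
|j550 + 4200| = √(550² + 4200²) = 4236
|H(j550)| = 0.529 / (552.3 × 4236) = 2.2613e-07
20 log₁₀(2.2613e-07) = -132.91 dB

-132.9 dB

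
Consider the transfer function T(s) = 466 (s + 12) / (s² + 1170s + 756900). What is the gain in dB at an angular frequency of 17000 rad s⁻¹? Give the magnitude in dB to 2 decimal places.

-31.24 dB

|j17000 + 12| = √(17000² + 12²) = 1.7e+04
|(j17000)² + 1170(j17000) + 756900| = |-2.8824e+08 + j1.989e+07| = 2.889e+08
|T(j17000)| = 466 × 1.7e+04 / 2.889e+08 = 0.027419
20 log₁₀(0.027419) = -31.239 dB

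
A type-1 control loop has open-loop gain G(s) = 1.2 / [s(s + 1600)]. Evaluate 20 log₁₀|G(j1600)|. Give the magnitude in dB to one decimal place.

|j1600 + 1600| = √(1600² + 1600²) = 2263
|j1600| = 1600
|G(j1600)| = 1.2 / (2263 × 1600) = 3.3146e-07
20 log₁₀(3.3146e-07) = -129.59 dB

-129.6 dB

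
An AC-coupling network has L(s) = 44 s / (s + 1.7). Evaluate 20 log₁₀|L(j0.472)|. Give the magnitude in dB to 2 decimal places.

21.42 dB

|j0.472| = 0.472
|j0.472 + 1.7| = √(0.472² + 1.7²) = 1.764
|L(j0.472)| = 44 × 0.472 / 1.764 = 11.771
20 log₁₀(11.771) = 21.416 dB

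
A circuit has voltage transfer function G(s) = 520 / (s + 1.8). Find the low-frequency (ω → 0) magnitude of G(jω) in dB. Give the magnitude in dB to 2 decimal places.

G(0) = 520 / 1.8 = 288.89
20 log₁₀(288.89) = 49.215 dB

49.21 dB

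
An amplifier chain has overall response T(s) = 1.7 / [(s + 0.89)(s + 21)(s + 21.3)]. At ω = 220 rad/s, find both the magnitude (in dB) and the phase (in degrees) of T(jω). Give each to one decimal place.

|T| = -136.0 dB, ∠T = -258.8 deg

|j220 + 0.89| = √(220² + 0.89²) = 220
|j220 + 21| = √(220² + 21²) = 221
|j220 + 21.3| = √(220² + 21.3²) = 221
|T(j220)| = 1.7 / (220 × 221 × 221) = 1.5819e-07
20 log₁₀(1.5819e-07) = -136.02 dB
∠(j220 + 0.89) = arctan(220/0.89) = 89.77°
∠(j220 + 21) = arctan(220/21) = 84.55°
∠(j220 + 21.3) = arctan(220/21.3) = 84.47°
∠T(j220) = − (89.77° + 84.55° + 84.47°) = -258.79°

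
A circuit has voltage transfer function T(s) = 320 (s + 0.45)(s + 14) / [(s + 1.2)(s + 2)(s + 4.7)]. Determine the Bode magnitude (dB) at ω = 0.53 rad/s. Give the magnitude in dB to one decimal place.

47.7 dB

|j0.53 + 0.45| = √(0.53² + 0.45²) = 0.6953
|j0.53 + 14| = √(0.53² + 14²) = 14.01
|j0.53 + 1.2| = √(0.53² + 1.2²) = 1.312
|j0.53 + 2| = √(0.53² + 2²) = 2.069
|j0.53 + 4.7| = √(0.53² + 4.7²) = 4.73
|T(j0.53)| = 320 × 0.6953 × 14.01 / (1.312 × 2.069 × 4.73) = 242.8
20 log₁₀(242.8) = 47.71 dB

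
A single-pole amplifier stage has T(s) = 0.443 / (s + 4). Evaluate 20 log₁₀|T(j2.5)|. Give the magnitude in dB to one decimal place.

|j2.5 + 4| = √(2.5² + 4²) = 4.717
|T(j2.5)| = 0.443 / 4.717 = 0.093916
20 log₁₀(0.093916) = -20.55 dB

-20.5 dB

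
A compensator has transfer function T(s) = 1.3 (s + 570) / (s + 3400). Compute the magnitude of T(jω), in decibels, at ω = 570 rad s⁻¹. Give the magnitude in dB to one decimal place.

-10.3 dB

|j570 + 570| = √(570² + 570²) = 806.1
|j570 + 3400| = √(570² + 3400²) = 3447
|T(j570)| = 1.3 × 806.1 / 3447 = 0.30397
20 log₁₀(0.30397) = -10.34 dB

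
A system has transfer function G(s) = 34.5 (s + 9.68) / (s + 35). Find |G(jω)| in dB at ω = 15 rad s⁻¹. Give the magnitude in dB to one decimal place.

|j15 + 9.68| = √(15² + 9.68²) = 17.85
|j15 + 35| = √(15² + 35²) = 38.08
|G(j15)| = 34.5 × 17.85 / 38.08 = 16.174
20 log₁₀(16.174) = 24.18 dB

24.2 dB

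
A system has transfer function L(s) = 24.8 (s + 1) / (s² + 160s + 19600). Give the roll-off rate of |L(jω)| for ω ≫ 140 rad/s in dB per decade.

With 1 zero and 2 poles, the high-frequency asymptotic slope is 20 × (1 − 2) = -20 dB/decade.

-20 dB/decade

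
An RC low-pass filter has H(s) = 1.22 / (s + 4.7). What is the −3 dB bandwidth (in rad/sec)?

For a single-pole low-pass, the −3 dB point is at the pole: ω = 4.7 rad/sec.

4.7 rad/sec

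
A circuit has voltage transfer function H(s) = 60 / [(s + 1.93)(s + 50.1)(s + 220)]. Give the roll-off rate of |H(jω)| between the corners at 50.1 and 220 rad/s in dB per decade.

-40 dB/decade

In this band the factors already past their corner are: pole at 1.93, pole at 50.1; net slope = -40 dB/decade.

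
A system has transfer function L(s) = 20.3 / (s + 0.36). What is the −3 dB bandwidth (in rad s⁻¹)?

0.36 rad s⁻¹

For a single-pole low-pass, the −3 dB point is at the pole: ω = 0.36 rad s⁻¹.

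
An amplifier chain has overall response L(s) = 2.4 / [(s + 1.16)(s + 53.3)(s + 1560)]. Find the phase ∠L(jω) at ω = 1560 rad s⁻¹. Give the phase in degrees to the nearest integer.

-223°

∠(j1560 + 1.16) = arctan(1560/1.16) = 89.96°
∠(j1560 + 53.3) = arctan(1560/53.3) = 88.04°
∠(j1560 + 1560) = arctan(1560/1560) = 45.00°
∠L(j1560) = − (89.96° + 88.04° + 45.00°) = -223.00°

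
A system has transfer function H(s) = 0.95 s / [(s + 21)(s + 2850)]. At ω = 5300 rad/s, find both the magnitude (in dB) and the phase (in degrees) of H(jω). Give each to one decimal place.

|H| = -76.0 dB, ∠H = -61.5°

|j5300| = 5300
|j5300 + 21| = √(5300² + 21²) = 5300
|j5300 + 2850| = √(5300² + 2850²) = 6018
|H(j5300)| = 0.95 × 5300 / (5300 × 6018) = 0.00015787
20 log₁₀(0.00015787) = -76.03 dB
∠(j5300) = 90.00°
∠(j5300 + 21) = arctan(5300/21) = 89.77°
∠(j5300 + 2850) = arctan(5300/2850) = 61.73°
∠H(j5300) = 90.00° − (89.77° + 61.73°) = -61.50°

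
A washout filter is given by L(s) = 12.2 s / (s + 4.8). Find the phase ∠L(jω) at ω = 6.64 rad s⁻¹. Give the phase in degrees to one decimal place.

∠(j6.64) = 90.00°
∠(j6.64 + 4.8) = arctan(6.64/4.8) = 54.14°
∠L(j6.64) = 90.00° − 54.14° = 35.86°

35.9 deg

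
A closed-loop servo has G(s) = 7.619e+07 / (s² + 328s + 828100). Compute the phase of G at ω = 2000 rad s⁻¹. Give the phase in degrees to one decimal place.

-168.3°

∠[(j2000)² + 328(j2000) + 828100] = ∠[-3.1719e+06 + j6.56e+05] = 168.32°
∠G(j2000) = −168.32° = -168.32°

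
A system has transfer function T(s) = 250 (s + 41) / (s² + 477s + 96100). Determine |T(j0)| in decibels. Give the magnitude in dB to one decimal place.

-19.4 dB

T(0) = 250 × 41 / 96100 = 0.10666
20 log₁₀(0.10666) = -19.44 dB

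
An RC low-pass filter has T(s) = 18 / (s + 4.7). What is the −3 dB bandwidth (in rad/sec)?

4.7 rad/sec

For a single-pole low-pass, the −3 dB point is at the pole: ω = 4.7 rad/sec.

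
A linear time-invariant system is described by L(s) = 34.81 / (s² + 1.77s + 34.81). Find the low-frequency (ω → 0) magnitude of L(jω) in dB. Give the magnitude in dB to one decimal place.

L(0) = 34.81 / 34.81 = 1
20 log₁₀(1) = 0.00 dB

0.0 dB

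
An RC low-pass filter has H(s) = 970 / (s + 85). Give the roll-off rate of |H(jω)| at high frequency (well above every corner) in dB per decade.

With 0 zeros and 1 pole, the high-frequency asymptotic slope is 20 × (0 − 1) = -20 dB/decade.

-20 dB/decade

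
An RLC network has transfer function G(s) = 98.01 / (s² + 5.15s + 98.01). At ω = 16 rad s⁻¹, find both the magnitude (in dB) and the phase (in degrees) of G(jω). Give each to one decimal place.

|G| = -5.2 dB, ∠G = -152.5°

|(j16)² + 5.15(j16) + 98.01| = |-157.99 + j82.4| = 178.2
|G(j16)| = 98.01 / 178.2 = 0.55004
20 log₁₀(0.55004) = -5.19 dB
∠[(j16)² + 5.15(j16) + 98.01] = ∠[-157.99 + j82.4] = 152.46°
∠G(j16) = −152.46° = -152.46°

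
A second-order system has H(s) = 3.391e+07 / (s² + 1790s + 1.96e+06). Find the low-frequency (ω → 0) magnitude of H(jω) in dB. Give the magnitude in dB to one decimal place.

H(0) = 3.391e+07 / 1.96e+06 = 17.301
20 log₁₀(17.301) = 24.76 dB

24.8 dB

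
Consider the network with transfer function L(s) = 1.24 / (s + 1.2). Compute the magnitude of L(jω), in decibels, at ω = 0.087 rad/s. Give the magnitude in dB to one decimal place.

0.3 dB

|j0.087 + 1.2| = √(0.087² + 1.2²) = 1.203
|L(j0.087)| = 1.24 / 1.203 = 1.0306
20 log₁₀(1.0306) = 0.26 dB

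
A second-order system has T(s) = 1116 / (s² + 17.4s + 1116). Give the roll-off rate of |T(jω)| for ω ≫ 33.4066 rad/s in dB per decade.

With 0 zeros and 2 poles, the high-frequency asymptotic slope is 20 × (0 − 2) = -40 dB/decade.

-40 dB/decade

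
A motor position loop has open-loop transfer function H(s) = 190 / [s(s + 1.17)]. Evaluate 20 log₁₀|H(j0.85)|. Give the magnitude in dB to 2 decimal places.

43.78 dB

|j0.85 + 1.17| = √(0.85² + 1.17²) = 1.446
|j0.85| = 0.85
|H(j0.85)| = 190 / (1.446 × 0.85) = 154.57
20 log₁₀(154.57) = 43.782 dB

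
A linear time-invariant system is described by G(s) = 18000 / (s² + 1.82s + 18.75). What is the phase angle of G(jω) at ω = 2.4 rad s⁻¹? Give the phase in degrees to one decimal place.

∠[(j2.4)² + 1.82(j2.4) + 18.75] = ∠[12.99 + j4.368] = 18.59°
∠G(j2.4) = −18.59° = -18.59°

-18.6°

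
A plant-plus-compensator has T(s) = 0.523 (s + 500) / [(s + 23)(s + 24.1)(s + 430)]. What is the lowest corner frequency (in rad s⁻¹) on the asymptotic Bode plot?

Break frequencies occur at each pole and zero magnitude: 23 rad s⁻¹, 24.1 rad s⁻¹, 430 rad s⁻¹, 500 rad s⁻¹.
The lowest is 23 rad s⁻¹.

23 rad s⁻¹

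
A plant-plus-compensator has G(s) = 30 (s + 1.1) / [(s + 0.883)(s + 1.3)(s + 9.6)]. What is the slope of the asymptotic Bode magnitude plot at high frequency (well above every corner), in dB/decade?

With 1 zero and 3 poles, the high-frequency asymptotic slope is 20 × (1 − 3) = -40 dB/decade.

-40 dB/decade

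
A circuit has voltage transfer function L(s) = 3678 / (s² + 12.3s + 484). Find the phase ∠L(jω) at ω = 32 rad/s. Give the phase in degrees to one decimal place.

-143.9°

∠[(j32)² + 12.3(j32) + 484] = ∠[-540 + j393.6] = 143.91°
∠L(j32) = −143.91° = -143.91°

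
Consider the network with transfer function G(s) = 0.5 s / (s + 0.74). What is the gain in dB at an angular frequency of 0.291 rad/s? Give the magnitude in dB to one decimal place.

|j0.291| = 0.291
|j0.291 + 0.74| = √(0.291² + 0.74²) = 0.7952
|G(j0.291)| = 0.5 × 0.291 / 0.7952 = 0.18298
20 log₁₀(0.18298) = -14.75 dB

-14.8 dB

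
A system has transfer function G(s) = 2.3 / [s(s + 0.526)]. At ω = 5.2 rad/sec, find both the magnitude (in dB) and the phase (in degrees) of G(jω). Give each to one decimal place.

|j5.2 + 0.526| = √(5.2² + 0.526²) = 5.227
|j5.2| = 5.2
|G(j5.2)| = 2.3 / (5.227 × 5.2) = 0.084627
20 log₁₀(0.084627) = -21.45 dB
∠(j5.2 + 0.526) = arctan(5.2/0.526) = 84.22°
∠(j5.2) = 90.00°
∠G(j5.2) = − (84.22° + 90.00°) = -174.22°

|G| = -21.4 dB, ∠G = -174.2°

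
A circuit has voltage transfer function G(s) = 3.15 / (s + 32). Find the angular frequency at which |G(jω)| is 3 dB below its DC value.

32 rad s⁻¹

For a single-pole low-pass, the −3 dB point is at the pole: ω = 32 rad s⁻¹.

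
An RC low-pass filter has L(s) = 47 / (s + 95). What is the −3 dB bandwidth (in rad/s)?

For a single-pole low-pass, the −3 dB point is at the pole: ω = 95 rad/s.

95 rad/s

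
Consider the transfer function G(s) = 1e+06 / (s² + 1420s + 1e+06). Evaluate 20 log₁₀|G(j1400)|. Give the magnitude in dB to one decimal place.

|(j1400)² + 1420(j1400) + 1e+06| = |-9.6e+05 + j1.988e+06| = 2.208e+06
|G(j1400)| = 1e+06 / 2.208e+06 = 0.45297
20 log₁₀(0.45297) = -6.88 dB

-6.9 dB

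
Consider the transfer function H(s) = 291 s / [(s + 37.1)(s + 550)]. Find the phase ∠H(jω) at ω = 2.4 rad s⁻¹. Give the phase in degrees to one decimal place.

86.0 deg

∠(j2.4) = 90.00°
∠(j2.4 + 37.1) = arctan(2.4/37.1) = 3.70°
∠(j2.4 + 550) = arctan(2.4/550) = 0.25°
∠H(j2.4) = 90.00° − (3.70° + 0.25°) = 86.05°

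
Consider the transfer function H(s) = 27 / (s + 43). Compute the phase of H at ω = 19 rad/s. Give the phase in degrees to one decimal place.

-23.8°

∠(j19 + 43) = arctan(19/43) = 23.84°
∠H(j19) = −23.84° = -23.84°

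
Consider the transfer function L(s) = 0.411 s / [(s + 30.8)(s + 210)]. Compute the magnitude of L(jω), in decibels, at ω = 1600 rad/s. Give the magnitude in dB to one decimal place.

|j1600| = 1600
|j1600 + 30.8| = √(1600² + 30.8²) = 1600
|j1600 + 210| = √(1600² + 210²) = 1614
|L(j1600)| = 0.411 × 1600 / (1600 × 1614) = 0.00025464
20 log₁₀(0.00025464) = -71.88 dB

-71.9 dB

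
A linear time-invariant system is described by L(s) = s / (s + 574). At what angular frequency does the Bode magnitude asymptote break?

574 rad s⁻¹

The single real pole at s = −574 gives a corner at ω = 574 rad s⁻¹.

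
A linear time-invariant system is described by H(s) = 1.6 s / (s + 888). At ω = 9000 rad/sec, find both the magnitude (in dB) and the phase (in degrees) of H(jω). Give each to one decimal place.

|H| = 4.0 dB, ∠H = 5.6°

|j9000| = 9000
|j9000 + 888| = √(9000² + 888²) = 9044
|H(j9000)| = 1.6 × 9000 / 9044 = 1.5923
20 log₁₀(1.5923) = 4.04 dB
∠(j9000) = 90.00°
∠(j9000 + 888) = arctan(9000/888) = 84.37°
∠H(j9000) = 90.00° − 84.37° = 5.63°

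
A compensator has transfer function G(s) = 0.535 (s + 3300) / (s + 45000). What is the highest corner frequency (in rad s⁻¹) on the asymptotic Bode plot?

Break frequencies occur at each pole and zero magnitude: 3300 rad s⁻¹, 45000 rad s⁻¹.
The highest is 45000 rad s⁻¹.

45000 rad s⁻¹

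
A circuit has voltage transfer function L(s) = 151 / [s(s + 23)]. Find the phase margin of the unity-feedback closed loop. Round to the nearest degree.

Gain crossover: |L(jω)| = 1 at ω ≈ 6.33 rad/s.
∠L(j6.33) = −90° − arctan(6.33/23) ≈ -105.39°
PM = 180° + (-105.39°) = 74.61°

75°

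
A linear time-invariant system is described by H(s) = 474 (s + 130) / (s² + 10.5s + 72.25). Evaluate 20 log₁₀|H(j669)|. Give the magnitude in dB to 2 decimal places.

-2.83 dB

|j669 + 130| = √(669² + 130²) = 681.5
|(j669)² + 10.5(j669) + 72.25| = |-4.4749e+05 + j7024.5| = 4.475e+05
|H(j669)| = 474 × 681.5 / 4.475e+05 = 0.7218
20 log₁₀(0.7218) = -2.832 dB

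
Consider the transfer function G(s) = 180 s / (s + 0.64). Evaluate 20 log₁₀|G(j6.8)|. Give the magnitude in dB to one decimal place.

|j6.8| = 6.8
|j6.8 + 0.64| = √(6.8² + 0.64²) = 6.83
|G(j6.8)| = 180 × 6.8 / 6.83 = 179.21
20 log₁₀(179.21) = 45.07 dB

45.1 dB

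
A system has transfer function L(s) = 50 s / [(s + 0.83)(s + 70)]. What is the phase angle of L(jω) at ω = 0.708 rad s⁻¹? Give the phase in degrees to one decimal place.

49.0°

∠(j0.708) = 90.00°
∠(j0.708 + 0.83) = arctan(0.708/0.83) = 40.46°
∠(j0.708 + 70) = arctan(0.708/70) = 0.58°
∠L(j0.708) = 90.00° − (40.46° + 0.58°) = 48.96°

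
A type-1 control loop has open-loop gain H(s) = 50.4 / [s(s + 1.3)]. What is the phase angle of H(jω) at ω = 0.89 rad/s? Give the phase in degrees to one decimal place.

-124.4 deg

∠(j0.89 + 1.3) = arctan(0.89/1.3) = 34.40°
∠(j0.89) = 90.00°
∠H(j0.89) = − (34.40° + 90.00°) = -124.40°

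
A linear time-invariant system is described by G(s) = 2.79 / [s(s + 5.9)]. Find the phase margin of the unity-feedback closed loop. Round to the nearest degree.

Gain crossover: |G(jω)| = 1 at ω ≈ 0.471 rad s⁻¹.
∠G(j0.471) = −90° − arctan(0.471/5.9) ≈ -94.57°
PM = 180° + (-94.57°) = 85.43°

85°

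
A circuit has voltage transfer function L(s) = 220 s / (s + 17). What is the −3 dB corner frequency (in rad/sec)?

17 rad/sec

For a single-pole high-pass, the −3 dB point is at the pole: ω = 17 rad/sec.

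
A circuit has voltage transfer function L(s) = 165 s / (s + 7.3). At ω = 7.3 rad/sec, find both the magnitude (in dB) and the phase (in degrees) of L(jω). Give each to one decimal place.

|j7.3| = 7.3
|j7.3 + 7.3| = √(7.3² + 7.3²) = 10.32
|L(j7.3)| = 165 × 7.3 / 10.32 = 116.67
20 log₁₀(116.67) = 41.34 dB
∠(j7.3) = 90.00°
∠(j7.3 + 7.3) = arctan(7.3/7.3) = 45.00°
∠L(j7.3) = 90.00° − 45.00° = 45.00°

|L| = 41.3 dB, ∠L = 45.0°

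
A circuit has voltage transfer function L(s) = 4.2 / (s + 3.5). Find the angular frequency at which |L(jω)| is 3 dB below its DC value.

For a single-pole low-pass, the −3 dB point is at the pole: ω = 3.5 rad/s.

3.5 rad/s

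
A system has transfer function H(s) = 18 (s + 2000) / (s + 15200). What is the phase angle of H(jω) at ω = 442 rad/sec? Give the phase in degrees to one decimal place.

∠(j442 + 2000) = arctan(442/2000) = 12.46°
∠(j442 + 15200) = arctan(442/15200) = 1.67°
∠H(j442) = 12.46° − 1.67° = 10.80°

10.8°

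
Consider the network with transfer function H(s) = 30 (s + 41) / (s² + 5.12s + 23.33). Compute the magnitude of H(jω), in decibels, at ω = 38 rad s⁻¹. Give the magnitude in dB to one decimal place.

|j38 + 41| = √(38² + 41²) = 55.9
|(j38)² + 5.12(j38) + 23.33| = |-1420.7 + j194.56| = 1434
|H(j38)| = 30 × 55.9 / 1434 = 1.1695
20 log₁₀(1.1695) = 1.36 dB

1.4 dB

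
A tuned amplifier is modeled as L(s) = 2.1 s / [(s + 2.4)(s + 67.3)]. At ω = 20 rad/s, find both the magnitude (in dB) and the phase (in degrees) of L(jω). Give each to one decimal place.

|j20| = 20
|j20 + 2.4| = √(20² + 2.4²) = 20.14
|j20 + 67.3| = √(20² + 67.3²) = 70.21
|L(j20)| = 2.1 × 20 / (20.14 × 70.21) = 0.029698
20 log₁₀(0.029698) = -30.55 dB
∠(j20) = 90.00°
∠(j20 + 2.4) = arctan(20/2.4) = 83.16°
∠(j20 + 67.3) = arctan(20/67.3) = 16.55°
∠L(j20) = 90.00° − (83.16° + 16.55°) = -9.71°

|L| = -30.5 dB, ∠L = -9.7°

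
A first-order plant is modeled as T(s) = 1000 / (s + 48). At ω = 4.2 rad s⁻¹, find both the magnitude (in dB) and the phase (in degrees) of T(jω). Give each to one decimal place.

|T| = 26.3 dB, ∠T = -5.0°

|j4.2 + 48| = √(4.2² + 48²) = 48.18
|T(j4.2)| = 1000 / 48.18 = 20.754
20 log₁₀(20.754) = 26.34 dB
∠(j4.2 + 48) = arctan(4.2/48) = 5.00°
∠T(j4.2) = −5.00° = -5.00°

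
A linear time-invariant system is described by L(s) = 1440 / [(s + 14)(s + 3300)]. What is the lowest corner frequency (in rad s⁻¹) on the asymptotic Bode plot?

Break frequencies occur at each pole and zero magnitude: 14 rad s⁻¹, 3300 rad s⁻¹.
The lowest is 14 rad s⁻¹.

14 rad s⁻¹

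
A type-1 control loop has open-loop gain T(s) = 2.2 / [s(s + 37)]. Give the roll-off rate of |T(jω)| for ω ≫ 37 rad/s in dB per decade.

-40 dB/decade

With 0 zeros and 2 poles, the high-frequency asymptotic slope is 20 × (0 − 2) = -40 dB/decade.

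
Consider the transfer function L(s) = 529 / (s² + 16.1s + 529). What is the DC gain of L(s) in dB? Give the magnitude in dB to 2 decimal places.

L(0) = 529 / 529 = 1
20 log₁₀(1) = 0.000 dB

0.00 dB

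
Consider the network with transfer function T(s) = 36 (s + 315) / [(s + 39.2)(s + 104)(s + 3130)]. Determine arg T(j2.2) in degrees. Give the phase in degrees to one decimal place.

-4.1°

∠(j2.2 + 315) = arctan(2.2/315) = 0.40°
∠(j2.2 + 39.2) = arctan(2.2/39.2) = 3.21°
∠(j2.2 + 104) = arctan(2.2/104) = 1.21°
∠(j2.2 + 3130) = arctan(2.2/3130) = 0.04°
∠T(j2.2) = 0.40° − (3.21° + 1.21° + 0.04°) = -4.06°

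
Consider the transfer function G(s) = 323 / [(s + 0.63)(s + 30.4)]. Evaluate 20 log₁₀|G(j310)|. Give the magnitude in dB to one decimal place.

-49.5 dB

|j310 + 0.63| = √(310² + 0.63²) = 310
|j310 + 30.4| = √(310² + 30.4²) = 311.5
|G(j310)| = 323 / (310 × 311.5) = 0.003345
20 log₁₀(0.003345) = -49.51 dB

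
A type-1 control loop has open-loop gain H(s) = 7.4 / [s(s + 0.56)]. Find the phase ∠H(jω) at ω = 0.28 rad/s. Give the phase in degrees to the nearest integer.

∠(j0.28 + 0.56) = arctan(0.28/0.56) = 26.57°
∠(j0.28) = 90.00°
∠H(j0.28) = − (26.57° + 90.00°) = -116.57°

-117°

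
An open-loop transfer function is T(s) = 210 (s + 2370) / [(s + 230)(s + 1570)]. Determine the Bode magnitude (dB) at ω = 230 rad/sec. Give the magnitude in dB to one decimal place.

|j230 + 2370| = √(230² + 2370²) = 2381
|j230 + 230| = √(230² + 230²) = 325.3
|j230 + 1570| = √(230² + 1570²) = 1587
|T(j230)| = 210 × 2381 / (325.3 × 1587) = 0.96883
20 log₁₀(0.96883) = -0.28 dB

-0.3 dB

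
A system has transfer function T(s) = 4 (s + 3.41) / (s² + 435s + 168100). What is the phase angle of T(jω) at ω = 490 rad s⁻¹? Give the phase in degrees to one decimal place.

∠(j490 + 3.41) = arctan(490/3.41) = 89.60°
∠[(j490)² + 435(j490) + 168100] = ∠[-72000 + j2.1315e+05] = 108.66°
∠T(j490) = 89.60° − 108.66° = -19.06°

-19.1 deg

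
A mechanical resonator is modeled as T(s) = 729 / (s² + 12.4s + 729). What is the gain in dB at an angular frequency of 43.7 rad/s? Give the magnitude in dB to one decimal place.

-5.0 dB

|(j43.7)² + 12.4(j43.7) + 729| = |-1180.7 + j541.88| = 1299
|T(j43.7)| = 729 / 1299 = 0.56116
20 log₁₀(0.56116) = -5.02 dB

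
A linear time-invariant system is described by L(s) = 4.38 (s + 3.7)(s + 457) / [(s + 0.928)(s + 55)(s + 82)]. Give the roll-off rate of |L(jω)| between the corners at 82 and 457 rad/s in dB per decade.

-40 dB/decade

In this band the factors already past their corner are: zero at 3.7, pole at 0.928, pole at 55, pole at 82; net slope = -40 dB/decade.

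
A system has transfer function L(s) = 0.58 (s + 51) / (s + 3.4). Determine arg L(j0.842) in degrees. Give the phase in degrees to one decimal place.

∠(j0.842 + 51) = arctan(0.842/51) = 0.95°
∠(j0.842 + 3.4) = arctan(0.842/3.4) = 13.91°
∠L(j0.842) = 0.95° − 13.91° = -12.96°

-13.0°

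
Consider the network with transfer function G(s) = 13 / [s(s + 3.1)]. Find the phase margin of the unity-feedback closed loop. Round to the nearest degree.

46°

Gain crossover: |G(jω)| = 1 at ω ≈ 3.01 rad/s.
∠G(j3.01) = −90° − arctan(3.01/3.1) ≈ -134.15°
PM = 180° + (-134.15°) = 45.85°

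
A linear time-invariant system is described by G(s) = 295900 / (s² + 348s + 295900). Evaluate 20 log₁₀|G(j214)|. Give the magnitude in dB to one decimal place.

1.1 dB

|(j214)² + 348(j214) + 295900| = |2.501e+05 + j74472| = 2.61e+05
|G(j214)| = 295900 / 2.61e+05 = 1.1339
20 log₁₀(1.1339) = 1.09 dB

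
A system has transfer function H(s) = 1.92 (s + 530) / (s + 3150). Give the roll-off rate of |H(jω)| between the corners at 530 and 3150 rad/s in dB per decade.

In this band the factors already past their corner are: zero at 530; net slope = 20 dB/decade.

20 dB/decade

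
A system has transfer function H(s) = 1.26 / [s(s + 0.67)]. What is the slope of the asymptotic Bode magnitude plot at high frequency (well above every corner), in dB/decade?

With 0 zeros and 2 poles, the high-frequency asymptotic slope is 20 × (0 − 2) = -40 dB/decade.

-40 dB/decade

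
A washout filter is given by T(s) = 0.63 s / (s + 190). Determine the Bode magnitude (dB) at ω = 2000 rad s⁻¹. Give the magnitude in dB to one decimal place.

|j2000| = 2000
|j2000 + 190| = √(2000² + 190²) = 2009
|T(j2000)| = 0.63 × 2000 / 2009 = 0.62718
20 log₁₀(0.62718) = -4.05 dB

-4.1 dB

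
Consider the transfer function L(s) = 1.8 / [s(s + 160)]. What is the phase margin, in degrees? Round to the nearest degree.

Gain crossover: |L(jω)| = 1 at ω ≈ 0.0112 rad/s.
∠L(j0.0112) = −90° − arctan(0.0112/160) ≈ -90.00°
PM = 180° + (-90.00°) = 90.00°

90°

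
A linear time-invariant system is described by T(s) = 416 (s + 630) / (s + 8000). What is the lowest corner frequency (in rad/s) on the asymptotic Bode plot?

630 rad/s

Break frequencies occur at each pole and zero magnitude: 630 rad/s, 8000 rad/s.
The lowest is 630 rad/s.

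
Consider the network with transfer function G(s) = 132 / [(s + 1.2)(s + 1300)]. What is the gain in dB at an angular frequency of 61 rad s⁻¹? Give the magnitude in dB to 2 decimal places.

-55.59 dB

|j61 + 1.2| = √(61² + 1.2²) = 61.01
|j61 + 1300| = √(61² + 1300²) = 1301
|G(j61)| = 132 / (61.01 × 1301) = 0.0016624
20 log₁₀(0.0016624) = -55.585 dB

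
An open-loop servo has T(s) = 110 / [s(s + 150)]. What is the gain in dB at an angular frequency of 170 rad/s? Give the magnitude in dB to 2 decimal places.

-50.89 dB

|j170 + 150| = √(170² + 150²) = 226.7
|j170| = 170
|T(j170)| = 110 / (226.7 × 170) = 0.0028541
20 log₁₀(0.0028541) = -50.891 dB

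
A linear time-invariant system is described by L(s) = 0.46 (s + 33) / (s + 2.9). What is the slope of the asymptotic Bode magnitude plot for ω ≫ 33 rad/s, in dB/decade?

With 1 zero and 1 pole, the high-frequency asymptotic slope is 20 × (1 − 1) = 0 dB/decade.

0 dB/decade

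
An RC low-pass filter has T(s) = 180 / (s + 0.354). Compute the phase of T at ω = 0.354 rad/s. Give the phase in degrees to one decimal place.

∠(j0.354 + 0.354) = arctan(0.354/0.354) = 45.00°
∠T(j0.354) = −45.00° = -45.00°

-45.0°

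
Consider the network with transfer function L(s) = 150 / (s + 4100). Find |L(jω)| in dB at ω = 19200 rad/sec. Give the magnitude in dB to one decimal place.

-42.3 dB

|j19200 + 4100| = √(19200² + 4100²) = 1.963e+04
|L(j19200)| = 150 / 1.963e+04 = 0.0076402
20 log₁₀(0.0076402) = -42.34 dB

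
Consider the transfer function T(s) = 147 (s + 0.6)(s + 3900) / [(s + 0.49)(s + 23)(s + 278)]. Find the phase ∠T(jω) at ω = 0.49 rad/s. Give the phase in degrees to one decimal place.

∠(j0.49 + 0.6) = arctan(0.49/0.6) = 39.24°
∠(j0.49 + 3900) = arctan(0.49/3900) = 0.01°
∠(j0.49 + 0.49) = arctan(0.49/0.49) = 45.00°
∠(j0.49 + 23) = arctan(0.49/23) = 1.22°
∠(j0.49 + 278) = arctan(0.49/278) = 0.10°
∠T(j0.49) = 39.24° + 0.01° − (45.00° + 1.22° + 0.10°) = -7.08°

-7.1 deg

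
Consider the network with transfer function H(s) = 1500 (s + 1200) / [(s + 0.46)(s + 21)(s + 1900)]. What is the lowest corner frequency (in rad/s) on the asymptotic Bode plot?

Break frequencies occur at each pole and zero magnitude: 0.46 rad/s, 21 rad/s, 1200 rad/s, 1900 rad/s.
The lowest is 0.46 rad/s.

0.46 rad/s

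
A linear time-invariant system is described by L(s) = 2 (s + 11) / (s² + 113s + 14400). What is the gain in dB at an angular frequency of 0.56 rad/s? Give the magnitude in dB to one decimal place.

|j0.56 + 11| = √(0.56² + 11²) = 11.01
|(j0.56)² + 113(j0.56) + 14400| = |14400 + j63.28| = 1.44e+04
|L(j0.56)| = 2 × 11.01 / 1.44e+04 = 0.0015298
20 log₁₀(0.0015298) = -56.31 dB

-56.3 dB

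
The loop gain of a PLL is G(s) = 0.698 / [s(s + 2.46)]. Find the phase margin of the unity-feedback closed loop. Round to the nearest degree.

Gain crossover: |G(jω)| = 1 at ω ≈ 0.282 rad s⁻¹.
∠G(j0.282) = −90° − arctan(0.282/2.46) ≈ -96.54°
PM = 180° + (-96.54°) = 83.46°

83 deg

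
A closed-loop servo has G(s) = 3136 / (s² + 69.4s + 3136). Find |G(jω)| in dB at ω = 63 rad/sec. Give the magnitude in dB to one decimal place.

|(j63)² + 69.4(j63) + 3136| = |-833 + j4372.2| = 4451
|G(j63)| = 3136 / 4451 = 0.70459
20 log₁₀(0.70459) = -3.04 dB

-3.0 dB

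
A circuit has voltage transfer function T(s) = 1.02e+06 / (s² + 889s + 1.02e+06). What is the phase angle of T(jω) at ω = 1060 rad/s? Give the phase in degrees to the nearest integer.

-96°

∠[(j1060)² + 889(j1060) + 1.02e+06] = ∠[-1.036e+05 + j9.4234e+05] = 96.27°
∠T(j1060) = −96.27° = -96.27°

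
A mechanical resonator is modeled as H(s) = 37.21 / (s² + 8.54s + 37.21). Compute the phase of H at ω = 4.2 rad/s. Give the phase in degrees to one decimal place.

∠[(j4.2)² + 8.54(j4.2) + 37.21] = ∠[19.57 + j35.868] = 61.38°
∠H(j4.2) = −61.38° = -61.38°

-61.4°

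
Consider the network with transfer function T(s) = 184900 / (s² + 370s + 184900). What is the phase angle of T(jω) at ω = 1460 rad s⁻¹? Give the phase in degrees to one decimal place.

-164.5°

∠[(j1460)² + 370(j1460) + 184900] = ∠[-1.9467e+06 + j5.402e+05] = 164.49°
∠T(j1460) = −164.49° = -164.49°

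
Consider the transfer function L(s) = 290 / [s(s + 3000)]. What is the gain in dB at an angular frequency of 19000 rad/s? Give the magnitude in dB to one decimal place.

-122.0 dB

|j19000 + 3000| = √(19000² + 3000²) = 1.924e+04
|j19000| = 1.9e+04
|L(j19000)| = 290 / (1.924e+04 × 1.9e+04) = 7.9349e-07
20 log₁₀(7.9349e-07) = -122.01 dB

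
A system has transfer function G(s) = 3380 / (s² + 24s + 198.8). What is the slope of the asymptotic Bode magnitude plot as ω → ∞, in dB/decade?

-40 dB/decade

With 0 zeros and 2 poles, the high-frequency asymptotic slope is 20 × (0 − 2) = -40 dB/decade.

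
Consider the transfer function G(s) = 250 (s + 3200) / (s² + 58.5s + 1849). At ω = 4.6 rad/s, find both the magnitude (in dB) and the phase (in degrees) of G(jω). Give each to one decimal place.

|j4.6 + 3200| = √(4.6² + 3200²) = 3200
|(j4.6)² + 58.5(j4.6) + 1849| = |1827.8 + j269.1| = 1848
|G(j4.6)| = 250 × 3200 / 1848 = 433.01
20 log₁₀(433.01) = 52.73 dB
∠(j4.6 + 3200) = arctan(4.6/3200) = 0.08°
∠[(j4.6)² + 58.5(j4.6) + 1849] = ∠[1827.8 + j269.1] = 8.38°
∠G(j4.6) = 0.08° − 8.38° = -8.29°

|G| = 52.7 dB, ∠G = -8.3°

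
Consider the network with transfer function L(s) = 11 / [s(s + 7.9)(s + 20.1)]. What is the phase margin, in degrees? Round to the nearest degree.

89 deg

Gain crossover: |L(jω)| = 1 at ω ≈ 0.0693 rad/s.
∠L(j0.0693) = −90° − arctan(0.0693/7.9) − arctan(0.0693/20.1) ≈ -90.70°
PM = 180° + (-90.70°) = 89.30°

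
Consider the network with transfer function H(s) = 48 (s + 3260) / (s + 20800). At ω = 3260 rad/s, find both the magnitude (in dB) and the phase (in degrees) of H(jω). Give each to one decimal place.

|j3260 + 3260| = √(3260² + 3260²) = 4610
|j3260 + 20800| = √(3260² + 20800²) = 2.105e+04
|H(j3260)| = 48 × 4610 / 2.105e+04 = 10.511
20 log₁₀(10.511) = 20.43 dB
∠(j3260 + 3260) = arctan(3260/3260) = 45.00°
∠(j3260 + 20800) = arctan(3260/20800) = 8.91°
∠H(j3260) = 45.00° − 8.91° = 36.09°

|H| = 20.4 dB, ∠H = 36.1°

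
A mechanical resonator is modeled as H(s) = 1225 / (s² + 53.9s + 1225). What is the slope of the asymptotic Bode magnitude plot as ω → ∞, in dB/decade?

With 0 zeros and 2 poles, the high-frequency asymptotic slope is 20 × (0 − 2) = -40 dB/decade.

-40 dB/decade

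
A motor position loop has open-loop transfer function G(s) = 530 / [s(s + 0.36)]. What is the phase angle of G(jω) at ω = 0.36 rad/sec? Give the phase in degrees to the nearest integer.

-135°

∠(j0.36 + 0.36) = arctan(0.36/0.36) = 45.00°
∠(j0.36) = 90.00°
∠G(j0.36) = − (45.00° + 90.00°) = -135.00°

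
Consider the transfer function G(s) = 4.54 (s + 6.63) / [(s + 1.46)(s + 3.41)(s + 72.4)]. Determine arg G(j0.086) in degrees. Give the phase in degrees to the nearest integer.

-4°

∠(j0.086 + 6.63) = arctan(0.086/6.63) = 0.74°
∠(j0.086 + 1.46) = arctan(0.086/1.46) = 3.37°
∠(j0.086 + 3.41) = arctan(0.086/3.41) = 1.44°
∠(j0.086 + 72.4) = arctan(0.086/72.4) = 0.07°
∠G(j0.086) = 0.74° − (3.37° + 1.44° + 0.07°) = -4.14°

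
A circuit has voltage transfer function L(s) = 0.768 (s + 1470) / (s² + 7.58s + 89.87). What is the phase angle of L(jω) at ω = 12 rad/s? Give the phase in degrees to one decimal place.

∠(j12 + 1470) = arctan(12/1470) = 0.47°
∠[(j12)² + 7.58(j12) + 89.87] = ∠[-54.13 + j90.96] = 120.76°
∠L(j12) = 0.47° − 120.76° = -120.29°

-120.3°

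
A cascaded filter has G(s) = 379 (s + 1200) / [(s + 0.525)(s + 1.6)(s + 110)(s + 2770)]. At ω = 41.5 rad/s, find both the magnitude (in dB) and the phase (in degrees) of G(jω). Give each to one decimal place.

|G| = -61.8 dB, ∠G = -196.6°

|j41.5 + 1200| = √(41.5² + 1200²) = 1201
|j41.5 + 0.525| = √(41.5² + 0.525²) = 41.5
|j41.5 + 1.6| = √(41.5² + 1.6²) = 41.53
|j41.5 + 110| = √(41.5² + 110²) = 117.6
|j41.5 + 2770| = √(41.5² + 2770²) = 2770
|G(j41.5)| = 379 × 1201 / (41.5 × 41.53 × 117.6 × 2770) = 0.0008106
20 log₁₀(0.0008106) = -61.82 dB
∠(j41.5 + 1200) = arctan(41.5/1200) = 1.98°
∠(j41.5 + 0.525) = arctan(41.5/0.525) = 89.28°
∠(j41.5 + 1.6) = arctan(41.5/1.6) = 87.79°
∠(j41.5 + 110) = arctan(41.5/110) = 20.67°
∠(j41.5 + 2770) = arctan(41.5/2770) = 0.86°
∠G(j41.5) = 1.98° − (89.28° + 87.79° + 20.67° + 0.86°) = -196.62°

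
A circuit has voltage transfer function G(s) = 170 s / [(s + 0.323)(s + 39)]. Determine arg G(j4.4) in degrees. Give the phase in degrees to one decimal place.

∠(j4.4) = 90.00°
∠(j4.4 + 0.323) = arctan(4.4/0.323) = 85.80°
∠(j4.4 + 39) = arctan(4.4/39) = 6.44°
∠G(j4.4) = 90.00° − (85.80° + 6.44°) = -2.24°

-2.2°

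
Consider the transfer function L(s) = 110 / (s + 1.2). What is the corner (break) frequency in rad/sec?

The single real pole at s = −1.2 gives a corner at ω = 1.2 rad/sec.

1.2 rad/sec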